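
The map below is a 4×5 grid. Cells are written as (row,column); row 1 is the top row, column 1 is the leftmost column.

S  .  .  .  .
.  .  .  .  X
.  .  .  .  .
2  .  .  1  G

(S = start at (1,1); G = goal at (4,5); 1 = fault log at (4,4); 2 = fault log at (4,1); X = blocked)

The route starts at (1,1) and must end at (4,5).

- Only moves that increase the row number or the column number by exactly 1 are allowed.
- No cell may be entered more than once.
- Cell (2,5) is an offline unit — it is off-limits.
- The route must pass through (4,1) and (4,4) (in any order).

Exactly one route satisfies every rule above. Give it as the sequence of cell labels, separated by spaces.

Moves only go right or down, so the column and row indices never decrease.
Route from (1,1): down 3 to (4,1), right 4 to (4,5) — 7 moves in all.
Check: all required cells visited.

(1,1) (2,1) (3,1) (4,1) (4,2) (4,3) (4,4) (4,5)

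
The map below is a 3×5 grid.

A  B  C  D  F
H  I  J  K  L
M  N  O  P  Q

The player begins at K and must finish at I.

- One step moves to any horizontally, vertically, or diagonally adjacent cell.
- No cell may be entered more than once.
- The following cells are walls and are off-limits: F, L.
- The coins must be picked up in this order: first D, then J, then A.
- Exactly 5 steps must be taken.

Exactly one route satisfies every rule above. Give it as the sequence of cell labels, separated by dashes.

K - D - J - B - A - I

The waypoints must appear in the order D, J, A, with no cell reused.
Route from K: up to D, down-left to J, up-left to B, left to A, down-right to I — 5 moves in all.
Check: order respected (D at step 1, J at step 2, A at step 4); 5 moves as required.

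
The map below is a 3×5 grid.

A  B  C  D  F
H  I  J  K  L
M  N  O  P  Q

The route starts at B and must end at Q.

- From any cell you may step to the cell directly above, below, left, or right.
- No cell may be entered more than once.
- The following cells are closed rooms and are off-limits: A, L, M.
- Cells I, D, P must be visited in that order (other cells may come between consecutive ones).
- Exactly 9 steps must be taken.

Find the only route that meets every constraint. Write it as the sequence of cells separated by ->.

B -> I -> N -> O -> J -> C -> D -> K -> P -> Q

The waypoints must appear in the order I, D, P, with no cell reused.
Route from B: 2× down (reaching N), right to O, 2× up (reaching C), right to D, 2× down (reaching P), right to Q — 9 moves in all.
Check: order respected (I at step 1, D at step 6, P at step 8); 9 moves as required.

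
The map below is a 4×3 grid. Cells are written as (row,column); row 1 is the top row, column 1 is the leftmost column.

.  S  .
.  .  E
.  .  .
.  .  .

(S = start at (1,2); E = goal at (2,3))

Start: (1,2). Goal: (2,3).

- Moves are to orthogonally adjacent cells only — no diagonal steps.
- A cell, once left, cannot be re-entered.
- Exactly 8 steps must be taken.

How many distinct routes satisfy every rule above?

Need simple routes of exactly 8 moves from (1,2) to (2,3) (Manhattan distance 2, so 3 moves are spent on a detour and 3 undoing it).
Branch systematically from the start, pruning whenever the remaining move budget drops below the Manhattan distance to (2,3) or differs from it in parity. Grouping the completions by first move — via (2,2): 4; via (1,1): 5 (no valid completion starts via (1,3)) — and summing: 4 + 5 = 9.
That gives 9 routes.

9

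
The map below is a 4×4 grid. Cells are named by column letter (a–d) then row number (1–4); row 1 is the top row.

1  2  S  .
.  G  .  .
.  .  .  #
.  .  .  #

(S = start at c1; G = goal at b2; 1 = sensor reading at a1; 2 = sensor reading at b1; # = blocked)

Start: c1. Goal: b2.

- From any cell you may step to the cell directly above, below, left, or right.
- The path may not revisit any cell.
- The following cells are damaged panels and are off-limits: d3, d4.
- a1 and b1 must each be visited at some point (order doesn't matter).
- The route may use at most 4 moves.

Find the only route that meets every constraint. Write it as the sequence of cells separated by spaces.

The 4-move cap with required stops at a1, b1 leaves no slack for detours.
Route from c1: left 2 to a1, down 1 to a2, right 1 to b2 — 4 moves in all.
Check: all required cells visited; 4 ≤ 4 moves.

c1 b1 a1 a2 b2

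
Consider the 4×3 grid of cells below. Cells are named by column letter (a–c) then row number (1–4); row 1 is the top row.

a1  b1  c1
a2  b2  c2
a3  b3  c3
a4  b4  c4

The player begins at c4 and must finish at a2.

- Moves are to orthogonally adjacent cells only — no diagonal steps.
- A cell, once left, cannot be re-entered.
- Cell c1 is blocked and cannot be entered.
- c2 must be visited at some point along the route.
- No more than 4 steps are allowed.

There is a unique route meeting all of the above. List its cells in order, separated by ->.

c4 -> c3 -> c2 -> b2 -> a2

Any route must reach c2 and still end at a2 within 4 moves, so the order of the required stops is forced.
Route from c4: up 2 to c2, left 2 to a2 — 4 moves in all.
Check: all required cells visited; 4 ≤ 4 moves.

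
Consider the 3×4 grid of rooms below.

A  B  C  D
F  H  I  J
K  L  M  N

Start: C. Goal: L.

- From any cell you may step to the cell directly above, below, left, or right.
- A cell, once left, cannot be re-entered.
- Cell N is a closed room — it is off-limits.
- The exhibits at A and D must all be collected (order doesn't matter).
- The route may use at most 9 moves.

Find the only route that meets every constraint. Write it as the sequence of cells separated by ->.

C -> D -> J -> I -> H -> B -> A -> F -> K -> L

The budget equals the shortest possible length, so every move has to be on a shortest route through the required cells.
Route from C: right to D, down to J, 2× left (reaching H), up to B, left to A, 2× down (reaching K), right to L — 9 moves in all.
Check: all required cells visited; 9 ≤ 9 moves.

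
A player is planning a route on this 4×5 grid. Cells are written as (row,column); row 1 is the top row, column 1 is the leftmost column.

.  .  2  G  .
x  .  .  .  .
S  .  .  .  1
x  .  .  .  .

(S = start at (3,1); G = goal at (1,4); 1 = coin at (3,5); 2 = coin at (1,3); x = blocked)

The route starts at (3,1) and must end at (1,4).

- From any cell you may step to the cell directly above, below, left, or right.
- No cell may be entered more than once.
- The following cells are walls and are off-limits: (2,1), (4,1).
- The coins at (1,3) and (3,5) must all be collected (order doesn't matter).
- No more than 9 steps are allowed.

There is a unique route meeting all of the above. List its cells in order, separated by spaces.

Any route must reach (1,3) and (3,5) and still end at (1,4) within 9 moves, so the order of the required stops is forced.
Route from (3,1): 4× right (reaching (3,5)), up to (2,5), 2× left (reaching (2,3)), up to (1,3), right to (1,4) — 9 moves in all.
Check: all required cells visited; 9 ≤ 9 moves.

(3,1) (3,2) (3,3) (3,4) (3,5) (2,5) (2,4) (2,3) (1,3) (1,4)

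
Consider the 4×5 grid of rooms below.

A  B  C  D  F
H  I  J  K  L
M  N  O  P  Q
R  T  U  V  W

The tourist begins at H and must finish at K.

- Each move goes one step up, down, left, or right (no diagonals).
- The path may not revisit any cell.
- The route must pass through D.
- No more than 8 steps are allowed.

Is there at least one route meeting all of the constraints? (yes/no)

yes

One route that works: H → A → B → C → D → K.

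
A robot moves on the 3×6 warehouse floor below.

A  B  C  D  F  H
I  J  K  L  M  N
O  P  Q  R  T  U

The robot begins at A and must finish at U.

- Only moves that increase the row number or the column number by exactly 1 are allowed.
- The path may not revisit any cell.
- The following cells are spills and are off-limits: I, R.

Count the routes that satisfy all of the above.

A right/down-only route from A to U makes exactly 2 down-moves and 5 right-moves in some order.
With no other constraints that would be C(7,2) = 21 routes.
Subtract routes through each blocked cell (inclusion–exclusion for overlaps): − through I: 6 − through R: 10 + through I&R: 4 → 9.
That gives 9 routes.

9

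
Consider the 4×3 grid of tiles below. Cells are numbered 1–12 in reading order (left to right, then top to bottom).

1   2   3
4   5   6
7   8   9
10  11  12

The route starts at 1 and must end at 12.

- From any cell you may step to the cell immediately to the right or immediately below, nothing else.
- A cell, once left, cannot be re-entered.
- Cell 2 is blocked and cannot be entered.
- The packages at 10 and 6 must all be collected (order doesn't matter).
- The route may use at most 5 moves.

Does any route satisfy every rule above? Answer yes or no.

10 is below but to the left of 6: going 6 → 10 would need a leftward move and 10 → 6 an upward move, so no right/down-only route can visit both required cells.

no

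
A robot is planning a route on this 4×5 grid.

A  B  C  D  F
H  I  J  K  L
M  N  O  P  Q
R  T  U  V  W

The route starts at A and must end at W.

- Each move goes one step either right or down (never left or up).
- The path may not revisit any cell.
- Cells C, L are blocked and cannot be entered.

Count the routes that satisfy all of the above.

23

A right/down-only route from A to W makes exactly 3 down-moves and 4 right-moves in some order.
With no other constraints that would be C(7,3) = 35 routes.
Subtract routes through each blocked cell (inclusion–exclusion for overlaps): − through C: 10 − through L: 5 + through C&L: 3 → 23.
That gives 23 routes.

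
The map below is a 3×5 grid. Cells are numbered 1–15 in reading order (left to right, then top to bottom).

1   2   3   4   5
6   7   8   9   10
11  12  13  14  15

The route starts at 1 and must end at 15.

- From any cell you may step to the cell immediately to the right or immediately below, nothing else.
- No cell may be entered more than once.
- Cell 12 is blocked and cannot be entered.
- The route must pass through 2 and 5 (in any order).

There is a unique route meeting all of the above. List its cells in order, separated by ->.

Moves only go right or down, so the column and row indices never decrease.
Route from 1: 4× right (reaching 5), 2× down (reaching 15) — 6 moves in all.
Check: all required cells visited.

1 -> 2 -> 3 -> 4 -> 5 -> 10 -> 15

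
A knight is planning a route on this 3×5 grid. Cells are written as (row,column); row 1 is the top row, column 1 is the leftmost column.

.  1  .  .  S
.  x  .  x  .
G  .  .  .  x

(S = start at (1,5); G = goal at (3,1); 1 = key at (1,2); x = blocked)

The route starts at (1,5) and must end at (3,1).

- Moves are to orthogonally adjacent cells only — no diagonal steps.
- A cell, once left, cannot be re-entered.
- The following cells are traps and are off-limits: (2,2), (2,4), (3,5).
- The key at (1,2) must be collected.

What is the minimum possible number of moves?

6

Any route passes through (1,2) somewhere between (1,5) and (3,1). Summing Manhattan distances along the two legs ((1,5) → (1,2) → (3,1)) gives a lower bound of 3 + 3 = 6 moves.
A route of 6 moves achieves this: (1,5) → (1,4) → (1,3) → (1,2) → (1,1) → (2,1) → (3,1).
Since 6 matches the lower bound, it is optimal.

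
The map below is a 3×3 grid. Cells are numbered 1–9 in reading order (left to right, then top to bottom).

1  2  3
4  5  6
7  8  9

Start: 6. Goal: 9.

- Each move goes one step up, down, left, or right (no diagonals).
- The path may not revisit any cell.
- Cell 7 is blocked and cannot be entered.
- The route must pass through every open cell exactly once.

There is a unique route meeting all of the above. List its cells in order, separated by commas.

6, 3, 2, 1, 4, 5, 8, 9

Need to visit all 8 open cells exactly once, starting at 6 and ending at 9.
Route from 6: up 1 to 3, left 2 to 1, down 1 to 4, right 1 to 5, down 1 to 8, right 1 to 9 — 7 moves in all.
Check: all 8 open cells covered.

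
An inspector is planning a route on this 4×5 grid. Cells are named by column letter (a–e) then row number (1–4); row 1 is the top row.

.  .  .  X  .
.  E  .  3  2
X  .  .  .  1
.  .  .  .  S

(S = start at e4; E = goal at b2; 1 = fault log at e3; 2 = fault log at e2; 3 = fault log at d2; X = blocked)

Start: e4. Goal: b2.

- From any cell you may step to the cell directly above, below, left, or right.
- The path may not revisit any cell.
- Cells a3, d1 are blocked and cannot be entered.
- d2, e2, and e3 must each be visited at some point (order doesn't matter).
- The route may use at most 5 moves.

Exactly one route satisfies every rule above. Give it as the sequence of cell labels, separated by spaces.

The budget equals the shortest possible length, so every move has to be on a shortest route through the required cells.
Route from e4: up 2 to e2, left 3 to b2 — 5 moves in all.
Check: all required cells visited; 5 ≤ 5 moves.

e4 e3 e2 d2 c2 b2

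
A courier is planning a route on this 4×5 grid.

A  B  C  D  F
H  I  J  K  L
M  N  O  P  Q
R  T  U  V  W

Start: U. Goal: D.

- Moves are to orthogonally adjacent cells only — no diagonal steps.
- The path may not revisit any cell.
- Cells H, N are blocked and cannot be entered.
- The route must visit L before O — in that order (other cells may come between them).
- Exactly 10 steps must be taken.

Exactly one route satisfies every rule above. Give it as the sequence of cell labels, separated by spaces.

The waypoints must appear in the order L, O, with no cell reused.
Route from U: right 2 to W, up 2 to L, left 1 to K, down 1 to P, left 1 to O, up 2 to C, right 1 to D — 10 moves in all.
Check: order respected (L at step 4, O at step 7); 10 moves as required.

U V W Q L K P O J C D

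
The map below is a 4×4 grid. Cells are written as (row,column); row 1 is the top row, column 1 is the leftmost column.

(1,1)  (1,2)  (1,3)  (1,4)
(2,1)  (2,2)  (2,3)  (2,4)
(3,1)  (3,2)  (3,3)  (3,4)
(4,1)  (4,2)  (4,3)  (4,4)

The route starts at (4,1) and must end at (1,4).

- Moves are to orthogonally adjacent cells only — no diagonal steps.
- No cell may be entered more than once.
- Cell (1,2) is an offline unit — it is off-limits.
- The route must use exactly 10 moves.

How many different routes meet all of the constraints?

Need simple routes of exactly 10 moves from (4,1) to (1,4) (Manhattan distance 6, so 2 moves are spent on a detour and 2 undoing it).
Branch systematically from the start, pruning whenever the remaining move budget drops below the Manhattan distance to (1,4) or differs from it in parity. Grouping the completions by first move — via (3,1): 13; via (4,2): 7 — and summing: 13 + 7 = 20.
That gives 20 routes.

20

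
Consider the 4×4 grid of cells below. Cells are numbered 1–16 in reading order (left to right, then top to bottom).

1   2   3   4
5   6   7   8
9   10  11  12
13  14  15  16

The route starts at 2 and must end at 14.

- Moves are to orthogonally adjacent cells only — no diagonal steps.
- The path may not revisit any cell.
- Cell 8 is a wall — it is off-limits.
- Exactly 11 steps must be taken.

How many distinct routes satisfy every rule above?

2

Need simple routes of exactly 11 moves from 2 to 14 (Manhattan distance 3, so 4 moves are spent on a detour and 4 undoing it).
Enumerating: 2 1 5 9 10 6 7 11 12 16 15 14 | 2 3 7 6 5 9 10 11 12 16 15 14.
That gives 2 routes.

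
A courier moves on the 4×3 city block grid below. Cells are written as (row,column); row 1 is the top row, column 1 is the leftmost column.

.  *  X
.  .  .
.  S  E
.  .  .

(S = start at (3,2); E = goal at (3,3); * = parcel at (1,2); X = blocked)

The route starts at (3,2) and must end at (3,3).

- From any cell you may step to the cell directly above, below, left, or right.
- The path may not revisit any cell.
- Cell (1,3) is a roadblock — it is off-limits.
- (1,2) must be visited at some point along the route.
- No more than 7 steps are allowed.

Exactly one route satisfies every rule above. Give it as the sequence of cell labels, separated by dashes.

The 7-move cap with required stops at (1,2) leaves no slack for detours.
Route from (3,2): left 1 to (3,1), up 2 to (1,1), right 1 to (1,2), down 1 to (2,2), right 1 to (2,3), down 1 to (3,3) — 7 moves in all.
Check: all required cells visited; 7 ≤ 7 moves.

(3,2) - (3,1) - (2,1) - (1,1) - (1,2) - (2,2) - (2,3) - (3,3)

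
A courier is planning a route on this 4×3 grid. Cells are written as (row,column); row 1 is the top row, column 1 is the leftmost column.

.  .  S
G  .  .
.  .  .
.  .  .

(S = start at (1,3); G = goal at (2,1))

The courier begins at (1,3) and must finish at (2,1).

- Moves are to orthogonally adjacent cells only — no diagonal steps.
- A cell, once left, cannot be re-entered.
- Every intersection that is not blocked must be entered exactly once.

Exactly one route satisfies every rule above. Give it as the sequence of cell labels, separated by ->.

Need to visit all 12 open cells exactly once, starting at (1,3) and ending at (2,1).
Cell (1,1) has only two open neighbours ((2,1) and (1,2)), so the path must pass straight through it: one of those is the cell it's entered from and the other is where it exits.
Route from (1,3): down 3 to (4,3), left 2 to (4,1), up 1 to (3,1), right 1 to (3,2), up 2 to (1,2), left 1 to (1,1), down 1 to (2,1) — 11 moves in all.
Check: all 12 open cells covered.

(1,3) -> (2,3) -> (3,3) -> (4,3) -> (4,2) -> (4,1) -> (3,1) -> (3,2) -> (2,2) -> (1,2) -> (1,1) -> (2,1)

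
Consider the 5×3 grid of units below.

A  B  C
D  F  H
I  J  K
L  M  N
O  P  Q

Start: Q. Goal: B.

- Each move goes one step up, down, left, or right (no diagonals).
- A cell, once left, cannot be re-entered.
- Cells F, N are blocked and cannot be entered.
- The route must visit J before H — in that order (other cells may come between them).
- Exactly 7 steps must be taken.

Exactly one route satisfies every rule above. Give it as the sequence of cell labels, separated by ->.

Q -> P -> M -> J -> K -> H -> C -> B

The waypoints must appear in the order J, H, with no cell reused.
Route from Q: left 1 to P, up 2 to J, right 1 to K, up 2 to C, left 1 to B — 7 moves in all.
Check: order respected (J at step 3, H at step 5); 7 moves as required.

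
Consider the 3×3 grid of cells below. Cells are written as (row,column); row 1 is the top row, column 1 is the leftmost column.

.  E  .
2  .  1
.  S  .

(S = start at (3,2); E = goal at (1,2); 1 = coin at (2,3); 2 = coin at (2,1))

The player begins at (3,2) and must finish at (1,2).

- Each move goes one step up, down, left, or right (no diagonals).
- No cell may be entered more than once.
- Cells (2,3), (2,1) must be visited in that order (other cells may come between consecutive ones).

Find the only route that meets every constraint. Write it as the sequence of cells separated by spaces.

(3,2) (3,3) (2,3) (2,2) (2,1) (1,1) (1,2)

The waypoints must appear in the order (2,3), (2,1), with no cell reused.
Route from (3,2): right to (3,3), up to (2,3), 2× left (reaching (2,1)), up to (1,1), right to (1,2) — 6 moves in all.
Check: order respected (1 at step 2, 2 at step 4).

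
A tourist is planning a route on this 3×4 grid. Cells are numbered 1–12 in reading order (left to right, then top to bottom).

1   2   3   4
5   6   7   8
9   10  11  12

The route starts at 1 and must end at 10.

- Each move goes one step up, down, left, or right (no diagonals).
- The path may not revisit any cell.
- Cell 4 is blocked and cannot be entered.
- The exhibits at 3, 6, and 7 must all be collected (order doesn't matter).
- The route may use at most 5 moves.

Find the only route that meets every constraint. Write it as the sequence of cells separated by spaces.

1 2 3 7 6 10

Any route must reach 3, 6, and 7 and still end at 10 within 5 moves, so the order of the required stops is forced.
Route from 1: 2× right (reaching 3), down to 7, left to 6, down to 10 — 5 moves in all.
Check: all required cells visited; 5 ≤ 5 moves.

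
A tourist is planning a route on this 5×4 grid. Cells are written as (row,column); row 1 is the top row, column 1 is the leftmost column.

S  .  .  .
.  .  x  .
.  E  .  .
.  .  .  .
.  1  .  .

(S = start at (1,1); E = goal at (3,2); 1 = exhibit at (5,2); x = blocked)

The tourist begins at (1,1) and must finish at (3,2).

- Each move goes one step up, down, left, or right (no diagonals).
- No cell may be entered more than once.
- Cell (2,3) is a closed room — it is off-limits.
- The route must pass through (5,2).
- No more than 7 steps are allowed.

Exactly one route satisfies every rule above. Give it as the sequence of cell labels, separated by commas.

(1,1), (2,1), (3,1), (4,1), (5,1), (5,2), (4,2), (3,2)

Any route must reach (5,2) and still end at (3,2) within 7 moves, so the order of the required stops is forced.
Route from (1,1): 4× down (reaching (5,1)), right to (5,2), 2× up (reaching (3,2)) — 7 moves in all.
Check: all required cells visited; 7 ≤ 7 moves.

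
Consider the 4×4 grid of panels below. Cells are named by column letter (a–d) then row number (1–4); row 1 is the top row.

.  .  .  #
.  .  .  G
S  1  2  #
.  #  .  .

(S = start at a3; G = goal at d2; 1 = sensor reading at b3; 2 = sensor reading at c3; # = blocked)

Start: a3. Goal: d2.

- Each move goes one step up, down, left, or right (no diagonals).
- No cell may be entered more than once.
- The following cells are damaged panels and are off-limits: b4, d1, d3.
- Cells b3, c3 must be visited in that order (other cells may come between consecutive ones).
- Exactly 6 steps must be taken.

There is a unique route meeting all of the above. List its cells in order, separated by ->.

The waypoints must appear in the order b3, c3, with no cell reused.
Route from a3: up to a2, right to b2, down to b3, right to c3, up to c2, right to d2 — 6 moves in all.
Check: order respected (1 at step 3, 2 at step 4); 6 moves as required.

a3 -> a2 -> b2 -> b3 -> c3 -> c2 -> d2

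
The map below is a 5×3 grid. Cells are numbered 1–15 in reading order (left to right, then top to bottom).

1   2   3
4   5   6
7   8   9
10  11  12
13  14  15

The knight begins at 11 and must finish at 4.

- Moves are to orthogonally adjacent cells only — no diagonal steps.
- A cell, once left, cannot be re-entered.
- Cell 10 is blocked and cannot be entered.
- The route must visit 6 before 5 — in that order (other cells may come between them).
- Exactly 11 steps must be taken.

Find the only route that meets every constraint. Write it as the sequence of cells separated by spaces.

The waypoints must appear in the order 6, 5, with no cell reused.
Route from 11: down 1 to 14, right 1 to 15, up 4 to 3, left 1 to 2, down 2 to 8, left 1 to 7, up 1 to 4 — 11 moves in all.
Check: order respected (6 at step 5, 5 at step 8); 11 moves as required.

11 14 15 12 9 6 3 2 5 8 7 4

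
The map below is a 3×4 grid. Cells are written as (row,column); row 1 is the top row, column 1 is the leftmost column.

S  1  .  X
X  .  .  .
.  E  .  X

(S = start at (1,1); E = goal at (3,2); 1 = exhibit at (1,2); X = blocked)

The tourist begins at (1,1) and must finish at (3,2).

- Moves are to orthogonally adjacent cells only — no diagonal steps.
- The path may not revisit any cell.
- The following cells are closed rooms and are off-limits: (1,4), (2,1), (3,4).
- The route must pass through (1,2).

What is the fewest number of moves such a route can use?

Any route passes through (1,2) somewhere between (1,1) and (3,2). Summing Manhattan distances along the two legs ((1,1) → (1,2) → (3,2)) gives a lower bound of 1 + 2 = 3 moves.
A route of 3 moves achieves this: (1,1) → (1,2) → (2,2) → (3,2).
Since 3 matches the lower bound, it is optimal.

3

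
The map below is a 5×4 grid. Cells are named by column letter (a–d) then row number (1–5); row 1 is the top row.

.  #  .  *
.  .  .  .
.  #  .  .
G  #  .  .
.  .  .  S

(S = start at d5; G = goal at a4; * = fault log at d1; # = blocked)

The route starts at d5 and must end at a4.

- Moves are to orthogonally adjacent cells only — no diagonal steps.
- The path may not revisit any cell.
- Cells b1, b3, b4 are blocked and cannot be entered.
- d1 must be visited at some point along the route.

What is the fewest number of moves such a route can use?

Any route passes through d1 somewhere between d5 and a4. Summing Manhattan distances along the two legs (d5 → d1 → a4) gives a lower bound of 4 + 6 = 10 moves.
A route of 10 moves achieves this: d5 → d4 → d3 → d2 → d1 → c1 → c2 → b2 → a2 → a3 → a4.
Since 10 matches the lower bound, it is optimal.

10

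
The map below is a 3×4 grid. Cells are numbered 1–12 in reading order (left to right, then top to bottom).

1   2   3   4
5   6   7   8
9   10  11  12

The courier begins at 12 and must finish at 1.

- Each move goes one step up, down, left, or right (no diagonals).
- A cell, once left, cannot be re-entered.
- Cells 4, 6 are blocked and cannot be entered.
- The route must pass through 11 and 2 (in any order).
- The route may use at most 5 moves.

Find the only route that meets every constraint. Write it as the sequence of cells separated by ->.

12 -> 11 -> 7 -> 3 -> 2 -> 1

The 5-move cap with required stops at 11, 2 leaves no slack for detours.
Route from 12: left 1 to 11, up 2 to 3, left 2 to 1 — 5 moves in all.
Check: all required cells visited; 5 ≤ 5 moves.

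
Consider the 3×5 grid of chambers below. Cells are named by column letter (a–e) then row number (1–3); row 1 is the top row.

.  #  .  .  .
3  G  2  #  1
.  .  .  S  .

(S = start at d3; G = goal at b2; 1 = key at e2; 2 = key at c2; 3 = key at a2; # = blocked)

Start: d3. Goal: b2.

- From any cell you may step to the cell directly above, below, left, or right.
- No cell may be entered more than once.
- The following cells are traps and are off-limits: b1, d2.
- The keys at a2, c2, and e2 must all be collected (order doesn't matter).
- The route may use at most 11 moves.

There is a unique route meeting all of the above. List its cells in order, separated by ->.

d3 -> e3 -> e2 -> e1 -> d1 -> c1 -> c2 -> c3 -> b3 -> a3 -> a2 -> b2

The 11-move cap with required stops at a2, c2, e2 leaves no slack for detours.
Route from d3: right 1 to e3, up 2 to e1, left 2 to c1, down 2 to c3, left 2 to a3, up 1 to a2, right 1 to b2 — 11 moves in all.
Check: all required cells visited; 11 ≤ 11 moves.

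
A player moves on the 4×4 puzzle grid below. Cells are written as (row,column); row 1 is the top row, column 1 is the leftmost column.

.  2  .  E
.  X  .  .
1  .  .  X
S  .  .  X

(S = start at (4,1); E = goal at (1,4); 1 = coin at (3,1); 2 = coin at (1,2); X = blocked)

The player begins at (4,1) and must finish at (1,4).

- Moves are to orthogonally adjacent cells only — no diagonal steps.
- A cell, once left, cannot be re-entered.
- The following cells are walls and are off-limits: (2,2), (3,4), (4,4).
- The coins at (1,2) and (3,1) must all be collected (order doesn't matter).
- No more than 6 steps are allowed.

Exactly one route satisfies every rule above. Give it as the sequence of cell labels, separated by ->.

The 6-move cap with required stops at (1,2), (3,1) leaves no slack for detours.
Route from (4,1): up 3 to (1,1), right 3 to (1,4) — 6 moves in all.
Check: all required cells visited; 6 ≤ 6 moves.

(4,1) -> (3,1) -> (2,1) -> (1,1) -> (1,2) -> (1,3) -> (1,4)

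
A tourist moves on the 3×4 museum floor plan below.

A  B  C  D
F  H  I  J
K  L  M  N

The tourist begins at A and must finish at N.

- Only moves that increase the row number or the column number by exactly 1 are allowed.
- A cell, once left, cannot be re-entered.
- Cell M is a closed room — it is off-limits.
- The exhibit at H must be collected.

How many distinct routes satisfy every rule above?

A right/down-only route from A to N makes exactly 2 down-moves and 3 right-moves in some order.
With no other constraints that would be C(5,2) = 10 routes.
Split at H and multiply the segment counts (each segment already excludes blocked cells): A→H: 2; H→N: 1; product = 2.
That gives 2 routes.

2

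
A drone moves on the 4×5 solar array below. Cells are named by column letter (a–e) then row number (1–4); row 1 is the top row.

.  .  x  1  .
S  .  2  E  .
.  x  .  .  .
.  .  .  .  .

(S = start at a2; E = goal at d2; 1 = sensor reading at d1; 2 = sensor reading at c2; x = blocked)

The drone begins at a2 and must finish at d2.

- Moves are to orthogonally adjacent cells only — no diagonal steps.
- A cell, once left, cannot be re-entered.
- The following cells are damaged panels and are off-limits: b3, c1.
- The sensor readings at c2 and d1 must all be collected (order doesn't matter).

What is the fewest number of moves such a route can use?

9

Any route passes through c2 and d1 in some order between a2 and d2. Summing Manhattan distances along each leg and taking the cheapest ordering (a2 → c2 → d1 → d2) gives a lower bound of 2 + 2 + 1 = 5 moves.
The shortest route satisfying every rule uses 9 moves: a2 → b2 → c2 → c3 → d3 → e3 → e2 → e1 → d1 → d2.
The no-revisit rule (legs can't share cells) pushes the minimum above the 5-move bound; an exhaustive check rules out every length from 5 to 8 (on a 4-connected grid the length of any start-to-goal walk has the same parity as the Manhattan bound, so only lengths 5, 7, 9, … need checking), leaving 9 as the minimum.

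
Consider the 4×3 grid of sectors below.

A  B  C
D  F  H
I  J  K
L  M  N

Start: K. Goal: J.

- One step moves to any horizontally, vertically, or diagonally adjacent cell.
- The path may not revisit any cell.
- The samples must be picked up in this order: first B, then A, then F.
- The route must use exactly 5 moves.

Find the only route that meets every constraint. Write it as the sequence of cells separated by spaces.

K H B A F J

The waypoints must appear in the order B, A, F, with no cell reused.
Route from K: up 1 to H, up-left 1 to B, left 1 to A, down-right 1 to F, down 1 to J — 5 moves in all.
Check: order respected (B at step 2, A at step 3, F at step 4); 5 moves as required.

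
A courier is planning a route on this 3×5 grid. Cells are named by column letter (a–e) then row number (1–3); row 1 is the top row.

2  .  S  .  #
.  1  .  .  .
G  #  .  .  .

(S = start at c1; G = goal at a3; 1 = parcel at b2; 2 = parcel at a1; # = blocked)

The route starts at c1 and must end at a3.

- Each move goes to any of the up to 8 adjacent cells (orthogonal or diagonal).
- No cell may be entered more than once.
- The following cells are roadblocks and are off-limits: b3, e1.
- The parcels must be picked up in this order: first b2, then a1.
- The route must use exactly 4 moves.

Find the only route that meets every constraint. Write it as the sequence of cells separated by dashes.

The waypoints must appear in the order b2, a1, with no cell reused.
Route from c1: down-left to b2, up-left to a1, 2× down (reaching a3) — 4 moves in all.
Check: order respected (1 at step 1, 2 at step 2); 4 moves as required.

c1 - b2 - a1 - a2 - a3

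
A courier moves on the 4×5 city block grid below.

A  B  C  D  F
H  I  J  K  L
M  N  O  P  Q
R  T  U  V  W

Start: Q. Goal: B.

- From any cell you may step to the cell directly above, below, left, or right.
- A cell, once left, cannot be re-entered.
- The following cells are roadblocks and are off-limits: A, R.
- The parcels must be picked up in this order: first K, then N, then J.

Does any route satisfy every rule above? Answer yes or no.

yes

One route that works: Q → L → K → P → O → N → I → J → C → B.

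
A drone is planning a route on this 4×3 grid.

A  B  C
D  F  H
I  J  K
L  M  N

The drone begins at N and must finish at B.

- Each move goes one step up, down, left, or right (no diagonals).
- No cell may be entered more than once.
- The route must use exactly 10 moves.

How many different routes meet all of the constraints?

Need simple routes of exactly 10 moves from N to B (Manhattan distance 4, so 3 moves are spent on a detour and 3 undoing it).
Enumerating: N K H F J M L I D A B | N K J M L I D F H C B | N M L I D F J K H C B | N M L I J K H F D A B.
That gives 4 routes.

4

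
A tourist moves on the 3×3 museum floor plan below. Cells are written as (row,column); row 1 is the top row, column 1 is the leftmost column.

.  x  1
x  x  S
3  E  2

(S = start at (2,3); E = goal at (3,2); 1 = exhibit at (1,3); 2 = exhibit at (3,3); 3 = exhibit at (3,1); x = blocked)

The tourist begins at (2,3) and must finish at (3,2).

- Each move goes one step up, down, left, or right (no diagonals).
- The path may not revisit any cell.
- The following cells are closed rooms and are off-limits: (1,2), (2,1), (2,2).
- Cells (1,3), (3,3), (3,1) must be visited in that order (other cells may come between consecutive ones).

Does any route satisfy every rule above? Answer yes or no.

no

(1,3) must be visited but has only one open neighbour ((2,3)), and it is neither the start nor the goal — the route would have to enter and leave through (2,3), re-entering it.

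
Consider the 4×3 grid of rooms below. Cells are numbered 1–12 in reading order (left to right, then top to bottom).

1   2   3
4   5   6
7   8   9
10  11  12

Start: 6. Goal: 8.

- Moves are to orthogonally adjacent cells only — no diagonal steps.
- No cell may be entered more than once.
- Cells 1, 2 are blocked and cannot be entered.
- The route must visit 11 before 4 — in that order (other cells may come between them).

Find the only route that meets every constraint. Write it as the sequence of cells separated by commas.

6, 9, 12, 11, 10, 7, 4, 5, 8

The waypoints must appear in the order 11, 4, with no cell reused.
Route from 6: down 2 to 12, left 2 to 10, up 2 to 4, right 1 to 5, down 1 to 8 — 8 moves in all.
Check: order respected (11 at step 3, 4 at step 6).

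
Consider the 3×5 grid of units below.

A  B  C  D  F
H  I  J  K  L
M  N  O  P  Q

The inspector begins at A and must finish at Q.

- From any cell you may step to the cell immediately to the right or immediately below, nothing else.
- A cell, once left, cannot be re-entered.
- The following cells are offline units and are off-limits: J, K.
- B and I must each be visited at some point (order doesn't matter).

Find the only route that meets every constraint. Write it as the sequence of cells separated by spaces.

Moves only go right or down, so the column and row indices never decrease.
Route from A: right to B, 2× down (reaching N), 3× right (reaching Q) — 6 moves in all.
Check: all required cells visited.

A B I N O P Q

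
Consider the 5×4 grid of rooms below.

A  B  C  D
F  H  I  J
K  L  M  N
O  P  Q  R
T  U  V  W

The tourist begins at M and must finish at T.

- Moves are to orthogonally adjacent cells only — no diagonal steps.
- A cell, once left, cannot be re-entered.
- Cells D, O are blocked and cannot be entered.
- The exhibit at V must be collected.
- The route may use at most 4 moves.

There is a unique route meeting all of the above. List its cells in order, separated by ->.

M -> Q -> V -> U -> T

The budget equals the shortest possible length, so every move has to be on a shortest route through the required cells.
Route from M: 2× down (reaching V), 2× left (reaching T) — 4 moves in all.
Check: all required cells visited; 4 ≤ 4 moves.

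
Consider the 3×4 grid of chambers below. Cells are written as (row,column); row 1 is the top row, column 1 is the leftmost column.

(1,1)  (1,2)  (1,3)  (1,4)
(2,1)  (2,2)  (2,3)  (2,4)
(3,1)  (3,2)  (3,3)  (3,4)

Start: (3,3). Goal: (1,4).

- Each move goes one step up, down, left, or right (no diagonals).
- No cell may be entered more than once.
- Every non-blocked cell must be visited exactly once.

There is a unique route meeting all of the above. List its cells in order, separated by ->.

(3,3) -> (3,4) -> (2,4) -> (2,3) -> (2,2) -> (3,2) -> (3,1) -> (2,1) -> (1,1) -> (1,2) -> (1,3) -> (1,4)

Need to visit all 12 open cells exactly once, starting at (3,3) and ending at (1,4).
Route from (3,3): right to (3,4), up to (2,4), 2× left (reaching (2,2)), down to (3,2), left to (3,1), 2× up (reaching (1,1)), 3× right (reaching (1,4)) — 11 moves in all.
Check: all 12 open cells covered.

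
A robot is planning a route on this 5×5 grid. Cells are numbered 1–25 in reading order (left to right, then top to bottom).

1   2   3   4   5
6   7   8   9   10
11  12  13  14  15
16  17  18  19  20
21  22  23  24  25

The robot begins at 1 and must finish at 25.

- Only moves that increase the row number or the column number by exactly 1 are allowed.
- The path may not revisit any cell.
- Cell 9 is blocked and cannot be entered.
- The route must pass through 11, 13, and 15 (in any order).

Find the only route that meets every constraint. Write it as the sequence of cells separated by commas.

1, 6, 11, 12, 13, 14, 15, 20, 25

Moves only go right or down, so the column and row indices never decrease.
Route from 1: 2× down (reaching 11), 4× right (reaching 15), 2× down (reaching 25) — 8 moves in all.
Check: all required cells visited.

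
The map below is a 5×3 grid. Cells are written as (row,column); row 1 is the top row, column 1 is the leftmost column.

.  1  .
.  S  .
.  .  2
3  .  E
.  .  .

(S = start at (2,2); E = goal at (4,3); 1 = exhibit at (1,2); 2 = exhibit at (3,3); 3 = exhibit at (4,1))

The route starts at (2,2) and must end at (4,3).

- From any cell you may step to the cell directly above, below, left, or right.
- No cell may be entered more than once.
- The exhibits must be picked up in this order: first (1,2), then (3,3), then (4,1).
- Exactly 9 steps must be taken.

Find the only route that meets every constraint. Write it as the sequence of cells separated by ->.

The waypoints must appear in the order (1,2), (3,3), (4,1), with no cell reused.
Route from (2,2): up to (1,2), right to (1,3), 2× down (reaching (3,3)), 2× left (reaching (3,1)), down to (4,1), 2× right (reaching (4,3)) — 9 moves in all.
Check: order respected (1 at step 1, 2 at step 4, 3 at step 7); 9 moves as required.

(2,2) -> (1,2) -> (1,3) -> (2,3) -> (3,3) -> (3,2) -> (3,1) -> (4,1) -> (4,2) -> (4,3)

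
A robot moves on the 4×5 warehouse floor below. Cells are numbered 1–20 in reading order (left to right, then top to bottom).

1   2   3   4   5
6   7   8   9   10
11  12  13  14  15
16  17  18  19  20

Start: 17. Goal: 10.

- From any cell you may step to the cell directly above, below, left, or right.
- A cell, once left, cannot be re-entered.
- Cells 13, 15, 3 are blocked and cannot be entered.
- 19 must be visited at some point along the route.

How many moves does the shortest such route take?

5

Any route passes through 19 somewhere between 17 and 10. Summing Manhattan distances along the two legs (17 → 19 → 10) gives a lower bound of 2 + 3 = 5 moves.
A route of 5 moves achieves this: 17 → 18 → 19 → 14 → 9 → 10.
Since 5 matches the lower bound, it is optimal.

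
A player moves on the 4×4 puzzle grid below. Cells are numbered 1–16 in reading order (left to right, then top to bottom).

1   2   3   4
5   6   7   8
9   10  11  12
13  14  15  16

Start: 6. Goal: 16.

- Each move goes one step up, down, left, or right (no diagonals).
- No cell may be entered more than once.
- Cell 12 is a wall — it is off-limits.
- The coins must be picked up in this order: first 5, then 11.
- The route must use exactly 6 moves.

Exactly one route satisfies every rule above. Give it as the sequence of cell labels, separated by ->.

6 -> 5 -> 9 -> 10 -> 11 -> 15 -> 16

The waypoints must appear in the order 5, 11, with no cell reused.
Route from 6: left 1 to 5, down 1 to 9, right 2 to 11, down 1 to 15, right 1 to 16 — 6 moves in all.
Check: order respected (5 at step 1, 11 at step 4); 6 moves as required.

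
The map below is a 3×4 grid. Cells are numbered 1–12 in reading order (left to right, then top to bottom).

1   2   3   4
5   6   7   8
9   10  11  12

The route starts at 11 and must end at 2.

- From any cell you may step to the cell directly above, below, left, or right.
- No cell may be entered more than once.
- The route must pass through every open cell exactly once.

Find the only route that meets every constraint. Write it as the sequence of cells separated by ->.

Need to visit all 12 open cells exactly once, starting at 11 and ending at 2.
Route from 11: right 1 to 12, up 2 to 4, left 1 to 3, down 1 to 7, left 1 to 6, down 1 to 10, left 1 to 9, up 2 to 1, right 1 to 2 — 11 moves in all.
Check: all 12 open cells covered.

11 -> 12 -> 8 -> 4 -> 3 -> 7 -> 6 -> 10 -> 9 -> 5 -> 1 -> 2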